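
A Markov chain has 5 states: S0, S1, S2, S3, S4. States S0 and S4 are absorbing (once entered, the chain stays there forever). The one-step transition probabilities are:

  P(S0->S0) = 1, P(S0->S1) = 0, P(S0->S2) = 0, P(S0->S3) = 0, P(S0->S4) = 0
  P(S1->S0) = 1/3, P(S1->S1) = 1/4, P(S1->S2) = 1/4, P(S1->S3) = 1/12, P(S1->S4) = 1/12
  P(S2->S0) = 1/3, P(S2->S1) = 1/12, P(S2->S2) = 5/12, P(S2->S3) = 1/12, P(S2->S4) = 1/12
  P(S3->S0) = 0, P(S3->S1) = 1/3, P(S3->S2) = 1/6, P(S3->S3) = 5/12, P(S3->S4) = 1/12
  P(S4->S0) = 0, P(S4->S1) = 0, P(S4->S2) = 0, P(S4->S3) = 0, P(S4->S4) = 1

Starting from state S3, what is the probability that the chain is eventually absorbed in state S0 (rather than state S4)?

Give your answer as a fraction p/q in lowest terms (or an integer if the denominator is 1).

Let a_i = P(absorbed in S0 | start in state i).
Boundary conditions: a_S0 = 1, a_S4 = 0.
For each transient state i, a_i = sum_j P(i->j) * a_j:
  a_S1 = 1/3*a_S0 + 1/4*a_S1 + 1/4*a_S2 + 1/12*a_S3 + 1/12*a_S4
  a_S2 = 1/3*a_S0 + 1/12*a_S1 + 5/12*a_S2 + 1/12*a_S3 + 1/12*a_S4
  a_S3 = 0*a_S0 + 1/3*a_S1 + 1/6*a_S2 + 5/12*a_S3 + 1/12*a_S4

Substituting a_S0 = 1 and a_S4 = 0, rearrange to (I - Q) a = r where r[i] = P(i -> S0):
  [3/4, -1/4, -1/12] . (a_S1, a_S2, a_S3) = 1/3
  [-1/12, 7/12, -1/12] . (a_S1, a_S2, a_S3) = 1/3
  [-1/3, -1/6, 7/12] . (a_S1, a_S2, a_S3) = 0

Solving yields:
  a_S1 = 7/9
  a_S2 = 7/9
  a_S3 = 2/3

Starting state is S3, so the absorption probability is a_S3 = 2/3.

Answer: 2/3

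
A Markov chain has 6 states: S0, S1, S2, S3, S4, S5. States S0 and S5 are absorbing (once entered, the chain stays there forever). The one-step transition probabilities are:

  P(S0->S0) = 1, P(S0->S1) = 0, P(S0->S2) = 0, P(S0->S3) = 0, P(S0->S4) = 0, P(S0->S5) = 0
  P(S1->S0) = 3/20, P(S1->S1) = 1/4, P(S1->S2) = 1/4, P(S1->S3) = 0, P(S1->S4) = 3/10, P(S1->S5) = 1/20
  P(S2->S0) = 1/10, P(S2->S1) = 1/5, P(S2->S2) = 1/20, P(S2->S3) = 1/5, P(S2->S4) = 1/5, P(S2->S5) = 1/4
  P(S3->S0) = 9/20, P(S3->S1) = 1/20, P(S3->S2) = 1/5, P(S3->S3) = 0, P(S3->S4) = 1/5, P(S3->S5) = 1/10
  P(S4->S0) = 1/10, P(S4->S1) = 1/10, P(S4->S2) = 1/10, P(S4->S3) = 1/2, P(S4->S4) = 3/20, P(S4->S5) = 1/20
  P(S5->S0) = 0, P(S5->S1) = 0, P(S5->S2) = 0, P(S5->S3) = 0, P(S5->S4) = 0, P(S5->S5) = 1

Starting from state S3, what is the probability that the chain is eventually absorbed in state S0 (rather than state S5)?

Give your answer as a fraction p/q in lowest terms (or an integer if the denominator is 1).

Answer: 11137/15291

Derivation:
Let a_i = P(absorbed in S0 | start in state i).
Boundary conditions: a_S0 = 1, a_S5 = 0.
For each transient state i, a_i = sum_j P(i->j) * a_j:
  a_S1 = 3/20*a_S0 + 1/4*a_S1 + 1/4*a_S2 + 0*a_S3 + 3/10*a_S4 + 1/20*a_S5
  a_S2 = 1/10*a_S0 + 1/5*a_S1 + 1/20*a_S2 + 1/5*a_S3 + 1/5*a_S4 + 1/4*a_S5
  a_S3 = 9/20*a_S0 + 1/20*a_S1 + 1/5*a_S2 + 0*a_S3 + 1/5*a_S4 + 1/10*a_S5
  a_S4 = 1/10*a_S0 + 1/10*a_S1 + 1/10*a_S2 + 1/2*a_S3 + 3/20*a_S4 + 1/20*a_S5

Substituting a_S0 = 1 and a_S5 = 0, rearrange to (I - Q) a = r where r[i] = P(i -> S0):
  [3/4, -1/4, 0, -3/10] . (a_S1, a_S2, a_S3, a_S4) = 3/20
  [-1/5, 19/20, -1/5, -1/5] . (a_S1, a_S2, a_S3, a_S4) = 1/10
  [-1/20, -1/5, 1, -1/5] . (a_S1, a_S2, a_S3, a_S4) = 9/20
  [-1/10, -1/10, -1/2, 17/20] . (a_S1, a_S2, a_S3, a_S4) = 1/10

Solving yields:
  a_S1 = 1113/1699
  a_S2 = 2758/5097
  a_S3 = 11137/15291
  a_S4 = 10502/15291

Starting state is S3, so the absorption probability is a_S3 = 11137/15291.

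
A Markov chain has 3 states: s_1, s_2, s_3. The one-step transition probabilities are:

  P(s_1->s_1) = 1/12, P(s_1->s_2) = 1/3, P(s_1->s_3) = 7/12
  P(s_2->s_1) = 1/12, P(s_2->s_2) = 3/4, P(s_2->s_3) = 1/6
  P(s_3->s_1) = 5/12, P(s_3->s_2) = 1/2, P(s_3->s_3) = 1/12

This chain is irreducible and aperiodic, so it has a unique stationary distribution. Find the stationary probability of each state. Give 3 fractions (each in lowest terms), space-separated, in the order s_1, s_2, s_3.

Answer: 21/136 43/68 29/136

Derivation:
The stationary distribution satisfies pi = pi * P, i.e.:
  pi_s_1 = 1/12*pi_s_1 + 1/12*pi_s_2 + 5/12*pi_s_3
  pi_s_2 = 1/3*pi_s_1 + 3/4*pi_s_2 + 1/2*pi_s_3
  pi_s_3 = 7/12*pi_s_1 + 1/6*pi_s_2 + 1/12*pi_s_3
with normalization: pi_s_1 + pi_s_2 + pi_s_3 = 1.

Using the first 2 balance equations plus normalization, the linear system A*pi = b is:
  [-11/12, 1/12, 5/12] . pi = 0
  [1/3, -1/4, 1/2] . pi = 0
  [1, 1, 1] . pi = 1

Solving yields:
  pi_s_1 = 21/136
  pi_s_2 = 43/68
  pi_s_3 = 29/136

Verification (pi * P):
  21/136*1/12 + 43/68*1/12 + 29/136*5/12 = 21/136 = pi_s_1  (ok)
  21/136*1/3 + 43/68*3/4 + 29/136*1/2 = 43/68 = pi_s_2  (ok)
  21/136*7/12 + 43/68*1/6 + 29/136*1/12 = 29/136 = pi_s_3  (ok)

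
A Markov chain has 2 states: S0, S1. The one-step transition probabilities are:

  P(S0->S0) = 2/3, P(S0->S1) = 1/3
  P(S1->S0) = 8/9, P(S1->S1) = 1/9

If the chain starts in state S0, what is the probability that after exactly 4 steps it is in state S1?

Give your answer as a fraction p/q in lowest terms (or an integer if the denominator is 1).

Computing P^4 by repeated multiplication:
P^1 =
  S0: [2/3, 1/3]
  S1: [8/9, 1/9]
P^2 =
  S0: [20/27, 7/27]
  S1: [56/81, 25/81]
P^3 =
  S0: [176/243, 67/243]
  S1: [536/729, 193/729]
P^4 =
  S0: [1592/2187, 595/2187]
  S1: [4760/6561, 1801/6561]

(P^4)[S0 -> S1] = 595/2187

Answer: 595/2187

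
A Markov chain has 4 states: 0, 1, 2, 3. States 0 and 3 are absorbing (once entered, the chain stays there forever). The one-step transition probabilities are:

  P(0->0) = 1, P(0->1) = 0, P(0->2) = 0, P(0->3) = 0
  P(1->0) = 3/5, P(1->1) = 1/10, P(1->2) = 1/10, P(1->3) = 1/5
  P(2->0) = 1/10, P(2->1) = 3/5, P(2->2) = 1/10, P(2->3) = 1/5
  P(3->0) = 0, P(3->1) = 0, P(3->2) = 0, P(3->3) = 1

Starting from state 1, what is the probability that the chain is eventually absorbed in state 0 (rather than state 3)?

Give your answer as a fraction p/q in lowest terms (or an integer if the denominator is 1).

Answer: 11/15

Derivation:
Let a_i = P(absorbed in 0 | start in state i).
Boundary conditions: a_0 = 1, a_3 = 0.
For each transient state i, a_i = sum_j P(i->j) * a_j:
  a_1 = 3/5*a_0 + 1/10*a_1 + 1/10*a_2 + 1/5*a_3
  a_2 = 1/10*a_0 + 3/5*a_1 + 1/10*a_2 + 1/5*a_3

Substituting a_0 = 1 and a_3 = 0, rearrange to (I - Q) a = r where r[i] = P(i -> 0):
  [9/10, -1/10] . (a_1, a_2) = 3/5
  [-3/5, 9/10] . (a_1, a_2) = 1/10

Solving yields:
  a_1 = 11/15
  a_2 = 3/5

Starting state is 1, so the absorption probability is a_1 = 11/15.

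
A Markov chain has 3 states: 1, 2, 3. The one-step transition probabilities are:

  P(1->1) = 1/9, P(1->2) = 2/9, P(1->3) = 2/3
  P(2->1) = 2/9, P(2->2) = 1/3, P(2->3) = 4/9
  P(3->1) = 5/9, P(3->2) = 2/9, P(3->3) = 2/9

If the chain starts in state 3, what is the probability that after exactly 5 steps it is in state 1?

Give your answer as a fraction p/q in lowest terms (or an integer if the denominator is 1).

Answer: 19793/59049

Derivation:
Computing P^5 by repeated multiplication:
P^1 =
  1: [1/9, 2/9, 2/3]
  2: [2/9, 1/3, 4/9]
  3: [5/9, 2/9, 2/9]
P^2 =
  1: [35/81, 20/81, 26/81]
  2: [28/81, 7/27, 32/81]
  3: [19/81, 20/81, 14/27]
P^3 =
  1: [205/729, 182/729, 38/81]
  2: [230/729, 61/243, 316/729]
  3: [269/729, 182/729, 278/729]
P^4 =
  1: [2279/6561, 1640/6561, 2642/6561]
  2: [2176/6561, 547/2187, 2744/6561]
  3: [2023/6561, 1640/6561, 322/729]
P^5 =
  1: [18769/59049, 14762/59049, 8506/19683]
  2: [19178/59049, 4921/19683, 25108/59049]
  3: [19793/59049, 14762/59049, 24494/59049]

(P^5)[3 -> 1] = 19793/59049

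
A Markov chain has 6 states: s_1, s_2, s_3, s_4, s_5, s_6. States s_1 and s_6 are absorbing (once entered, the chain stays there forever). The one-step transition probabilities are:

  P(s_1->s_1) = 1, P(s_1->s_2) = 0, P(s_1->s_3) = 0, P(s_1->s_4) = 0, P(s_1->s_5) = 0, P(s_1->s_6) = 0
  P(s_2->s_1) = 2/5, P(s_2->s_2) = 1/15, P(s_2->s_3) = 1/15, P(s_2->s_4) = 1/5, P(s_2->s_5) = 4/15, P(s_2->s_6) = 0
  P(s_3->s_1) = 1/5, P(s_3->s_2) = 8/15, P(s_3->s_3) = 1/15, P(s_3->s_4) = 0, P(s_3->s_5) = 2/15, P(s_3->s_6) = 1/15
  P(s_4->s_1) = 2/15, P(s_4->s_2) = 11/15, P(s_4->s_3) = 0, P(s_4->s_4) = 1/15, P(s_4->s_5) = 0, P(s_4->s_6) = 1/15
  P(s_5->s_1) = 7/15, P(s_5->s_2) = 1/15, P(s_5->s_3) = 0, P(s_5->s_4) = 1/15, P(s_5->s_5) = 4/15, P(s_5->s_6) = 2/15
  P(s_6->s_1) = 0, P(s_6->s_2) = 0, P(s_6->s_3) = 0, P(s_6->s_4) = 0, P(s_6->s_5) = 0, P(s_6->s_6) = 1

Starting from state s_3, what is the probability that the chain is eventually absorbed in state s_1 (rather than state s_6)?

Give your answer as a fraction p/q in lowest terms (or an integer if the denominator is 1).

Answer: 18849/22420

Derivation:
Let a_i = P(absorbed in s_1 | start in state i).
Boundary conditions: a_s_1 = 1, a_s_6 = 0.
For each transient state i, a_i = sum_j P(i->j) * a_j:
  a_s_2 = 2/5*a_s_1 + 1/15*a_s_2 + 1/15*a_s_3 + 1/5*a_s_4 + 4/15*a_s_5 + 0*a_s_6
  a_s_3 = 1/5*a_s_1 + 8/15*a_s_2 + 1/15*a_s_3 + 0*a_s_4 + 2/15*a_s_5 + 1/15*a_s_6
  a_s_4 = 2/15*a_s_1 + 11/15*a_s_2 + 0*a_s_3 + 1/15*a_s_4 + 0*a_s_5 + 1/15*a_s_6
  a_s_5 = 7/15*a_s_1 + 1/15*a_s_2 + 0*a_s_3 + 1/15*a_s_4 + 4/15*a_s_5 + 2/15*a_s_6

Substituting a_s_1 = 1 and a_s_6 = 0, rearrange to (I - Q) a = r where r[i] = P(i -> s_1):
  [14/15, -1/15, -1/5, -4/15] . (a_s_2, a_s_3, a_s_4, a_s_5) = 2/5
  [-8/15, 14/15, 0, -2/15] . (a_s_2, a_s_3, a_s_4, a_s_5) = 1/5
  [-11/15, 0, 14/15, 0] . (a_s_2, a_s_3, a_s_4, a_s_5) = 2/15
  [-1/15, 0, -1/15, 11/15] . (a_s_2, a_s_3, a_s_4, a_s_5) = 7/15

Solving yields:
  a_s_2 = 10061/11210
  a_s_3 = 18849/22420
  a_s_4 = 19013/22420
  a_s_5 = 3565/4484

Starting state is s_3, so the absorption probability is a_s_3 = 18849/22420.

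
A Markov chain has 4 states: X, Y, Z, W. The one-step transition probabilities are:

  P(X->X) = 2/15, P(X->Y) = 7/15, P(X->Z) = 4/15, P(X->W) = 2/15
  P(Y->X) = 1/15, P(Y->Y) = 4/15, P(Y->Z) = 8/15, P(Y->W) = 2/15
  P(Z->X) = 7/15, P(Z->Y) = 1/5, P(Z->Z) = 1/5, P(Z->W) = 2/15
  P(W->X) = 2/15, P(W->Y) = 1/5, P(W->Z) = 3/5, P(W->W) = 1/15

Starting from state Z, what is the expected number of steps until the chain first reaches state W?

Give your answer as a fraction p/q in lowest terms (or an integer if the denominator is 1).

Let h_i = expected steps to first reach W from state i.
Boundary: h_W = 0.
First-step equations for the other states:
  h_X = 1 + 2/15*h_X + 7/15*h_Y + 4/15*h_Z + 2/15*h_W
  h_Y = 1 + 1/15*h_X + 4/15*h_Y + 8/15*h_Z + 2/15*h_W
  h_Z = 1 + 7/15*h_X + 1/5*h_Y + 1/5*h_Z + 2/15*h_W

Substituting h_W = 0 and rearranging gives the linear system (I - Q) h = 1:
  [13/15, -7/15, -4/15] . (h_X, h_Y, h_Z) = 1
  [-1/15, 11/15, -8/15] . (h_X, h_Y, h_Z) = 1
  [-7/15, -1/5, 4/5] . (h_X, h_Y, h_Z) = 1

Solving yields:
  h_X = 15/2
  h_Y = 15/2
  h_Z = 15/2

Starting state is Z, so the expected hitting time is h_Z = 15/2.

Answer: 15/2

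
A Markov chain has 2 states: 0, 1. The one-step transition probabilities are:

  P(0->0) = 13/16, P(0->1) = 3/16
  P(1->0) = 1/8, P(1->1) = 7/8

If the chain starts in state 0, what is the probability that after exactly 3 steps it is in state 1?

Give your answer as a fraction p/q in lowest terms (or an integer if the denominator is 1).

Answer: 1659/4096

Derivation:
Computing P^3 by repeated multiplication:
P^1 =
  0: [13/16, 3/16]
  1: [1/8, 7/8]
P^2 =
  0: [175/256, 81/256]
  1: [27/128, 101/128]
P^3 =
  0: [2437/4096, 1659/4096]
  1: [553/2048, 1495/2048]

(P^3)[0 -> 1] = 1659/4096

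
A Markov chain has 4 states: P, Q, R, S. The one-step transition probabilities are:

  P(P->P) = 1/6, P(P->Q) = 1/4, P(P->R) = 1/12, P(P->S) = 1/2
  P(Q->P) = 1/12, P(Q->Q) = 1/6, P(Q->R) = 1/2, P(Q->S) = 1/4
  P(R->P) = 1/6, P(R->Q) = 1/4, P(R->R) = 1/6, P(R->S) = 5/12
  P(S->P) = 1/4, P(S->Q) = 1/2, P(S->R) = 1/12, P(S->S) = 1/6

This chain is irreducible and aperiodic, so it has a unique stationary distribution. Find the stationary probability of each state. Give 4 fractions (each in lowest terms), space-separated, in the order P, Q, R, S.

Answer: 401/2402 723/2402 547/2402 731/2402

Derivation:
The stationary distribution satisfies pi = pi * P, i.e.:
  pi_P = 1/6*pi_P + 1/12*pi_Q + 1/6*pi_R + 1/4*pi_S
  pi_Q = 1/4*pi_P + 1/6*pi_Q + 1/4*pi_R + 1/2*pi_S
  pi_R = 1/12*pi_P + 1/2*pi_Q + 1/6*pi_R + 1/12*pi_S
  pi_S = 1/2*pi_P + 1/4*pi_Q + 5/12*pi_R + 1/6*pi_S
with normalization: pi_P + pi_Q + pi_R + pi_S = 1.

Using the first 3 balance equations plus normalization, the linear system A*pi = b is:
  [-5/6, 1/12, 1/6, 1/4] . pi = 0
  [1/4, -5/6, 1/4, 1/2] . pi = 0
  [1/12, 1/2, -5/6, 1/12] . pi = 0
  [1, 1, 1, 1] . pi = 1

Solving yields:
  pi_P = 401/2402
  pi_Q = 723/2402
  pi_R = 547/2402
  pi_S = 731/2402

Verification (pi * P):
  401/2402*1/6 + 723/2402*1/12 + 547/2402*1/6 + 731/2402*1/4 = 401/2402 = pi_P  (ok)
  401/2402*1/4 + 723/2402*1/6 + 547/2402*1/4 + 731/2402*1/2 = 723/2402 = pi_Q  (ok)
  401/2402*1/12 + 723/2402*1/2 + 547/2402*1/6 + 731/2402*1/12 = 547/2402 = pi_R  (ok)
  401/2402*1/2 + 723/2402*1/4 + 547/2402*5/12 + 731/2402*1/6 = 731/2402 = pi_S  (ok)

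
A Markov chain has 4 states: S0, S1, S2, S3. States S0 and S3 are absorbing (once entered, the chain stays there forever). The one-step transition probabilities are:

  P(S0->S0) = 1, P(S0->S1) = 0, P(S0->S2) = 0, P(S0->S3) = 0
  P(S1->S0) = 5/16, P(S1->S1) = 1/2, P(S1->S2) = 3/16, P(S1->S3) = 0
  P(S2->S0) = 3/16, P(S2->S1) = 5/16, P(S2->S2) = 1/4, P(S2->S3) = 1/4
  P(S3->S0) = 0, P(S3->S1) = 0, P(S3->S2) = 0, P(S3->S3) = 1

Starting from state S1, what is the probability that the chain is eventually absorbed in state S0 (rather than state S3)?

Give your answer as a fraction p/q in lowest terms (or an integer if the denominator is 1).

Let a_i = P(absorbed in S0 | start in state i).
Boundary conditions: a_S0 = 1, a_S3 = 0.
For each transient state i, a_i = sum_j P(i->j) * a_j:
  a_S1 = 5/16*a_S0 + 1/2*a_S1 + 3/16*a_S2 + 0*a_S3
  a_S2 = 3/16*a_S0 + 5/16*a_S1 + 1/4*a_S2 + 1/4*a_S3

Substituting a_S0 = 1 and a_S3 = 0, rearrange to (I - Q) a = r where r[i] = P(i -> S0):
  [1/2, -3/16] . (a_S1, a_S2) = 5/16
  [-5/16, 3/4] . (a_S1, a_S2) = 3/16

Solving yields:
  a_S1 = 23/27
  a_S2 = 49/81

Starting state is S1, so the absorption probability is a_S1 = 23/27.

Answer: 23/27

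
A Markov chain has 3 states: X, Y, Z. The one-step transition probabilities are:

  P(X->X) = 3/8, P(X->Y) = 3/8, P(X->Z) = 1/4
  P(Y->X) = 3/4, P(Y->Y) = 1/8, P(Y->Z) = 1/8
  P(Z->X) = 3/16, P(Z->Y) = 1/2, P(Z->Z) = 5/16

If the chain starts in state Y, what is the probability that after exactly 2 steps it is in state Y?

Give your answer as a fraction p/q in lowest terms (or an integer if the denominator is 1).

Answer: 23/64

Derivation:
Computing P^2 by repeated multiplication:
P^1 =
  X: [3/8, 3/8, 1/4]
  Y: [3/4, 1/8, 1/8]
  Z: [3/16, 1/2, 5/16]
P^2 =
  X: [15/32, 5/16, 7/32]
  Y: [51/128, 23/64, 31/128]
  Z: [129/256, 37/128, 53/256]

(P^2)[Y -> Y] = 23/64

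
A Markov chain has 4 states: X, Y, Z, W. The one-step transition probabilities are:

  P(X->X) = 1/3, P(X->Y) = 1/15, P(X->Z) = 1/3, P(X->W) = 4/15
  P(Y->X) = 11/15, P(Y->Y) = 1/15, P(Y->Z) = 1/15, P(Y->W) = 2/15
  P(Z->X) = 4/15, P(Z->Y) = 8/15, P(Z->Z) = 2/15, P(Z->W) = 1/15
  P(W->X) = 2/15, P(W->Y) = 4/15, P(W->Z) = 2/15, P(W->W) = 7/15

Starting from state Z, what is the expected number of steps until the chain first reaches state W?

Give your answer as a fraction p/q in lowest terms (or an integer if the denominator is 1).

Answer: 595/97

Derivation:
Let h_i = expected steps to first reach W from state i.
Boundary: h_W = 0.
First-step equations for the other states:
  h_X = 1 + 1/3*h_X + 1/15*h_Y + 1/3*h_Z + 4/15*h_W
  h_Y = 1 + 11/15*h_X + 1/15*h_Y + 1/15*h_Z + 2/15*h_W
  h_Z = 1 + 4/15*h_X + 8/15*h_Y + 2/15*h_Z + 1/15*h_W

Substituting h_W = 0 and rearranging gives the linear system (I - Q) h = 1:
  [2/3, -1/15, -1/3] . (h_X, h_Y, h_Z) = 1
  [-11/15, 14/15, -1/15] . (h_X, h_Y, h_Z) = 1
  [-4/15, -8/15, 13/15] . (h_X, h_Y, h_Z) = 1

Solving yields:
  h_X = 1490/291
  h_Y = 1610/291
  h_Z = 595/97

Starting state is Z, so the expected hitting time is h_Z = 595/97.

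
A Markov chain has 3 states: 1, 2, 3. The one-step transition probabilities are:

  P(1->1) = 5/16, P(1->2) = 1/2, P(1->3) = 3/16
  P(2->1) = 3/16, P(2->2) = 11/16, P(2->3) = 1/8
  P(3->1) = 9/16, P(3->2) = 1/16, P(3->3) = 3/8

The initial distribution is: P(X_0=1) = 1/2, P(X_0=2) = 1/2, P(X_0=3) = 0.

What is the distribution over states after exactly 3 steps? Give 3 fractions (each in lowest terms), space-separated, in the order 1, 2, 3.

Answer: 593/2048 2143/4096 767/4096

Derivation:
Propagating the distribution step by step (d_{t+1} = d_t * P):
d_0 = (1=1/2, 2=1/2, 3=0)
  d_1[1] = 1/2*5/16 + 1/2*3/16 + 0*9/16 = 1/4
  d_1[2] = 1/2*1/2 + 1/2*11/16 + 0*1/16 = 19/32
  d_1[3] = 1/2*3/16 + 1/2*1/8 + 0*3/8 = 5/32
d_1 = (1=1/4, 2=19/32, 3=5/32)
  d_2[1] = 1/4*5/16 + 19/32*3/16 + 5/32*9/16 = 71/256
  d_2[2] = 1/4*1/2 + 19/32*11/16 + 5/32*1/16 = 139/256
  d_2[3] = 1/4*3/16 + 19/32*1/8 + 5/32*3/8 = 23/128
d_2 = (1=71/256, 2=139/256, 3=23/128)
  d_3[1] = 71/256*5/16 + 139/256*3/16 + 23/128*9/16 = 593/2048
  d_3[2] = 71/256*1/2 + 139/256*11/16 + 23/128*1/16 = 2143/4096
  d_3[3] = 71/256*3/16 + 139/256*1/8 + 23/128*3/8 = 767/4096
d_3 = (1=593/2048, 2=2143/4096, 3=767/4096)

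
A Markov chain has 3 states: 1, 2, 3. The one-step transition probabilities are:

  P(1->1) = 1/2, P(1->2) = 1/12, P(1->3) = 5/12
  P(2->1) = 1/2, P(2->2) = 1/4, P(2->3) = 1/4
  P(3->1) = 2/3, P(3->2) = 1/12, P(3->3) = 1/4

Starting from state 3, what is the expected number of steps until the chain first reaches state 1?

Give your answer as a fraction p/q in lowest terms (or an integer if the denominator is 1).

Answer: 20/13

Derivation:
Let h_i = expected steps to first reach 1 from state i.
Boundary: h_1 = 0.
First-step equations for the other states:
  h_2 = 1 + 1/2*h_1 + 1/4*h_2 + 1/4*h_3
  h_3 = 1 + 2/3*h_1 + 1/12*h_2 + 1/4*h_3

Substituting h_1 = 0 and rearranging gives the linear system (I - Q) h = 1:
  [3/4, -1/4] . (h_2, h_3) = 1
  [-1/12, 3/4] . (h_2, h_3) = 1

Solving yields:
  h_2 = 24/13
  h_3 = 20/13

Starting state is 3, so the expected hitting time is h_3 = 20/13.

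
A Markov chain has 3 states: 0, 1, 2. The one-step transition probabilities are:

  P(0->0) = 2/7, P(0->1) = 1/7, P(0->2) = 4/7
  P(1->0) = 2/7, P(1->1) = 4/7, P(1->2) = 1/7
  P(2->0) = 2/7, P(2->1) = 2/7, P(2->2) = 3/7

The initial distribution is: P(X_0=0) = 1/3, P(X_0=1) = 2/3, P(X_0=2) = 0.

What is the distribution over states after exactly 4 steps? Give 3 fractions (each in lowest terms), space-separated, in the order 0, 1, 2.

Answer: 2/7 828/2401 887/2401

Derivation:
Propagating the distribution step by step (d_{t+1} = d_t * P):
d_0 = (0=1/3, 1=2/3, 2=0)
  d_1[0] = 1/3*2/7 + 2/3*2/7 + 0*2/7 = 2/7
  d_1[1] = 1/3*1/7 + 2/3*4/7 + 0*2/7 = 3/7
  d_1[2] = 1/3*4/7 + 2/3*1/7 + 0*3/7 = 2/7
d_1 = (0=2/7, 1=3/7, 2=2/7)
  d_2[0] = 2/7*2/7 + 3/7*2/7 + 2/7*2/7 = 2/7
  d_2[1] = 2/7*1/7 + 3/7*4/7 + 2/7*2/7 = 18/49
  d_2[2] = 2/7*4/7 + 3/7*1/7 + 2/7*3/7 = 17/49
d_2 = (0=2/7, 1=18/49, 2=17/49)
  d_3[0] = 2/7*2/7 + 18/49*2/7 + 17/49*2/7 = 2/7
  d_3[1] = 2/7*1/7 + 18/49*4/7 + 17/49*2/7 = 120/343
  d_3[2] = 2/7*4/7 + 18/49*1/7 + 17/49*3/7 = 125/343
d_3 = (0=2/7, 1=120/343, 2=125/343)
  d_4[0] = 2/7*2/7 + 120/343*2/7 + 125/343*2/7 = 2/7
  d_4[1] = 2/7*1/7 + 120/343*4/7 + 125/343*2/7 = 828/2401
  d_4[2] = 2/7*4/7 + 120/343*1/7 + 125/343*3/7 = 887/2401
d_4 = (0=2/7, 1=828/2401, 2=887/2401)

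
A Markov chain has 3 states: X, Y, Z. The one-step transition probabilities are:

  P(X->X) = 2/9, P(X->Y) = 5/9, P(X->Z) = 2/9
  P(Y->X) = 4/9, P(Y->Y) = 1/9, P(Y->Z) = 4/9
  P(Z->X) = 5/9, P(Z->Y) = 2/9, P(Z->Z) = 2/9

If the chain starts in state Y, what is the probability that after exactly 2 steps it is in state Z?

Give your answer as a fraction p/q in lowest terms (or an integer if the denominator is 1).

Computing P^2 by repeated multiplication:
P^1 =
  X: [2/9, 5/9, 2/9]
  Y: [4/9, 1/9, 4/9]
  Z: [5/9, 2/9, 2/9]
P^2 =
  X: [34/81, 19/81, 28/81]
  Y: [32/81, 29/81, 20/81]
  Z: [28/81, 31/81, 22/81]

(P^2)[Y -> Z] = 20/81

Answer: 20/81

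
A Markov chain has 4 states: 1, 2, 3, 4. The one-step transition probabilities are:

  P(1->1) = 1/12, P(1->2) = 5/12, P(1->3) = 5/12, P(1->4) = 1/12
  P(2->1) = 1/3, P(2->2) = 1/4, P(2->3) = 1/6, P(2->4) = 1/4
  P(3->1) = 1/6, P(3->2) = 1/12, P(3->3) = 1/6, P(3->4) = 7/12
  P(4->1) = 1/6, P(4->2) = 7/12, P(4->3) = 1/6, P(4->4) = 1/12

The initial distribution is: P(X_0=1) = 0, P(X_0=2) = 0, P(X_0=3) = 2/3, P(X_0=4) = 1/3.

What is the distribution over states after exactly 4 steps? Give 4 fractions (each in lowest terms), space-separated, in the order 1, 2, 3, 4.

Answer: 1045/5184 433/1296 127/576 79/324

Derivation:
Propagating the distribution step by step (d_{t+1} = d_t * P):
d_0 = (1=0, 2=0, 3=2/3, 4=1/3)
  d_1[1] = 0*1/12 + 0*1/3 + 2/3*1/6 + 1/3*1/6 = 1/6
  d_1[2] = 0*5/12 + 0*1/4 + 2/3*1/12 + 1/3*7/12 = 1/4
  d_1[3] = 0*5/12 + 0*1/6 + 2/3*1/6 + 1/3*1/6 = 1/6
  d_1[4] = 0*1/12 + 0*1/4 + 2/3*7/12 + 1/3*1/12 = 5/12
d_1 = (1=1/6, 2=1/4, 3=1/6, 4=5/12)
  d_2[1] = 1/6*1/12 + 1/4*1/3 + 1/6*1/6 + 5/12*1/6 = 7/36
  d_2[2] = 1/6*5/12 + 1/4*1/4 + 1/6*1/12 + 5/12*7/12 = 7/18
  d_2[3] = 1/6*5/12 + 1/4*1/6 + 1/6*1/6 + 5/12*1/6 = 5/24
  d_2[4] = 1/6*1/12 + 1/4*1/4 + 1/6*7/12 + 5/12*1/12 = 5/24
d_2 = (1=7/36, 2=7/18, 3=5/24, 4=5/24)
  d_3[1] = 7/36*1/12 + 7/18*1/3 + 5/24*1/6 + 5/24*1/6 = 31/144
  d_3[2] = 7/36*5/12 + 7/18*1/4 + 5/24*1/12 + 5/24*7/12 = 137/432
  d_3[3] = 7/36*5/12 + 7/18*1/6 + 5/24*1/6 + 5/24*1/6 = 31/144
  d_3[4] = 7/36*1/12 + 7/18*1/4 + 5/24*7/12 + 5/24*1/12 = 109/432
d_3 = (1=31/144, 2=137/432, 3=31/144, 4=109/432)
  d_4[1] = 31/144*1/12 + 137/432*1/3 + 31/144*1/6 + 109/432*1/6 = 1045/5184
  d_4[2] = 31/144*5/12 + 137/432*1/4 + 31/144*1/12 + 109/432*7/12 = 433/1296
  d_4[3] = 31/144*5/12 + 137/432*1/6 + 31/144*1/6 + 109/432*1/6 = 127/576
  d_4[4] = 31/144*1/12 + 137/432*1/4 + 31/144*7/12 + 109/432*1/12 = 79/324
d_4 = (1=1045/5184, 2=433/1296, 3=127/576, 4=79/324)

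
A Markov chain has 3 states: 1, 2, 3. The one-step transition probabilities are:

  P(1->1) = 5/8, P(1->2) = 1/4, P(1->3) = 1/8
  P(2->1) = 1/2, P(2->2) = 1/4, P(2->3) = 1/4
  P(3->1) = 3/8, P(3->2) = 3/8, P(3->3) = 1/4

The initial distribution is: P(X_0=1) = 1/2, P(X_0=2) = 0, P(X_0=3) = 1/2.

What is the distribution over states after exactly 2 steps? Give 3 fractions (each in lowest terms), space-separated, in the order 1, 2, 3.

Answer: 69/128 35/128 3/16

Derivation:
Propagating the distribution step by step (d_{t+1} = d_t * P):
d_0 = (1=1/2, 2=0, 3=1/2)
  d_1[1] = 1/2*5/8 + 0*1/2 + 1/2*3/8 = 1/2
  d_1[2] = 1/2*1/4 + 0*1/4 + 1/2*3/8 = 5/16
  d_1[3] = 1/2*1/8 + 0*1/4 + 1/2*1/4 = 3/16
d_1 = (1=1/2, 2=5/16, 3=3/16)
  d_2[1] = 1/2*5/8 + 5/16*1/2 + 3/16*3/8 = 69/128
  d_2[2] = 1/2*1/4 + 5/16*1/4 + 3/16*3/8 = 35/128
  d_2[3] = 1/2*1/8 + 5/16*1/4 + 3/16*1/4 = 3/16
d_2 = (1=69/128, 2=35/128, 3=3/16)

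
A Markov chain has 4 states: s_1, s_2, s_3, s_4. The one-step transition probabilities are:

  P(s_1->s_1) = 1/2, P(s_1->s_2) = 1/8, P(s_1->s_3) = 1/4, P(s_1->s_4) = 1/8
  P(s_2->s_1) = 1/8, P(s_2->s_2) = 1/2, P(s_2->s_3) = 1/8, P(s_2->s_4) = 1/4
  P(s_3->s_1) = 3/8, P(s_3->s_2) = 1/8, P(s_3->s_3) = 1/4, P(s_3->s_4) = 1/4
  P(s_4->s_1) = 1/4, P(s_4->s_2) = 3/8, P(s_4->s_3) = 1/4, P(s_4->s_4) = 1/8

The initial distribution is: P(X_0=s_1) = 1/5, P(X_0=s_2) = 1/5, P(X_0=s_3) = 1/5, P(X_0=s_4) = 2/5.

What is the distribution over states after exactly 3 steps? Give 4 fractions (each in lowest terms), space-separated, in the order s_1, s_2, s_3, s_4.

Propagating the distribution step by step (d_{t+1} = d_t * P):
d_0 = (s_1=1/5, s_2=1/5, s_3=1/5, s_4=2/5)
  d_1[s_1] = 1/5*1/2 + 1/5*1/8 + 1/5*3/8 + 2/5*1/4 = 3/10
  d_1[s_2] = 1/5*1/8 + 1/5*1/2 + 1/5*1/8 + 2/5*3/8 = 3/10
  d_1[s_3] = 1/5*1/4 + 1/5*1/8 + 1/5*1/4 + 2/5*1/4 = 9/40
  d_1[s_4] = 1/5*1/8 + 1/5*1/4 + 1/5*1/4 + 2/5*1/8 = 7/40
d_1 = (s_1=3/10, s_2=3/10, s_3=9/40, s_4=7/40)
  d_2[s_1] = 3/10*1/2 + 3/10*1/8 + 9/40*3/8 + 7/40*1/4 = 101/320
  d_2[s_2] = 3/10*1/8 + 3/10*1/2 + 9/40*1/8 + 7/40*3/8 = 9/32
  d_2[s_3] = 3/10*1/4 + 3/10*1/8 + 9/40*1/4 + 7/40*1/4 = 17/80
  d_2[s_4] = 3/10*1/8 + 3/10*1/4 + 9/40*1/4 + 7/40*1/8 = 61/320
d_2 = (s_1=101/320, s_2=9/32, s_3=17/80, s_4=61/320)
  d_3[s_1] = 101/320*1/2 + 9/32*1/8 + 17/80*3/8 + 61/320*1/4 = 41/128
  d_3[s_2] = 101/320*1/8 + 9/32*1/2 + 17/80*1/8 + 61/320*3/8 = 89/320
  d_3[s_3] = 101/320*1/4 + 9/32*1/8 + 17/80*1/4 + 61/320*1/4 = 55/256
  d_3[s_4] = 101/320*1/8 + 9/32*1/4 + 17/80*1/4 + 61/320*1/8 = 239/1280
d_3 = (s_1=41/128, s_2=89/320, s_3=55/256, s_4=239/1280)

Answer: 41/128 89/320 55/256 239/1280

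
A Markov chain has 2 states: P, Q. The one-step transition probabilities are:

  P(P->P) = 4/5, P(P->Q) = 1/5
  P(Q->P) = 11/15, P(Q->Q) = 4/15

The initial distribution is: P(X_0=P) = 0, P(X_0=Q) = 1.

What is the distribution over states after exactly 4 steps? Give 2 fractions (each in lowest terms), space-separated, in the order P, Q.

Propagating the distribution step by step (d_{t+1} = d_t * P):
d_0 = (P=0, Q=1)
  d_1[P] = 0*4/5 + 1*11/15 = 11/15
  d_1[Q] = 0*1/5 + 1*4/15 = 4/15
d_1 = (P=11/15, Q=4/15)
  d_2[P] = 11/15*4/5 + 4/15*11/15 = 176/225
  d_2[Q] = 11/15*1/5 + 4/15*4/15 = 49/225
d_2 = (P=176/225, Q=49/225)
  d_3[P] = 176/225*4/5 + 49/225*11/15 = 2651/3375
  d_3[Q] = 176/225*1/5 + 49/225*4/15 = 724/3375
d_3 = (P=2651/3375, Q=724/3375)
  d_4[P] = 2651/3375*4/5 + 724/3375*11/15 = 39776/50625
  d_4[Q] = 2651/3375*1/5 + 724/3375*4/15 = 10849/50625
d_4 = (P=39776/50625, Q=10849/50625)

Answer: 39776/50625 10849/50625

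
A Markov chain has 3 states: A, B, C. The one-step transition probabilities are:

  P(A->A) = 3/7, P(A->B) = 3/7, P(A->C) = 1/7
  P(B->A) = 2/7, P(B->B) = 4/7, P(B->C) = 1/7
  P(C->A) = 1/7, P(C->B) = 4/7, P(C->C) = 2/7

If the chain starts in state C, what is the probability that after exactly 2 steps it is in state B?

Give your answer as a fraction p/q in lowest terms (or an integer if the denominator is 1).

Computing P^2 by repeated multiplication:
P^1 =
  A: [3/7, 3/7, 1/7]
  B: [2/7, 4/7, 1/7]
  C: [1/7, 4/7, 2/7]
P^2 =
  A: [16/49, 25/49, 8/49]
  B: [15/49, 26/49, 8/49]
  C: [13/49, 27/49, 9/49]

(P^2)[C -> B] = 27/49

Answer: 27/49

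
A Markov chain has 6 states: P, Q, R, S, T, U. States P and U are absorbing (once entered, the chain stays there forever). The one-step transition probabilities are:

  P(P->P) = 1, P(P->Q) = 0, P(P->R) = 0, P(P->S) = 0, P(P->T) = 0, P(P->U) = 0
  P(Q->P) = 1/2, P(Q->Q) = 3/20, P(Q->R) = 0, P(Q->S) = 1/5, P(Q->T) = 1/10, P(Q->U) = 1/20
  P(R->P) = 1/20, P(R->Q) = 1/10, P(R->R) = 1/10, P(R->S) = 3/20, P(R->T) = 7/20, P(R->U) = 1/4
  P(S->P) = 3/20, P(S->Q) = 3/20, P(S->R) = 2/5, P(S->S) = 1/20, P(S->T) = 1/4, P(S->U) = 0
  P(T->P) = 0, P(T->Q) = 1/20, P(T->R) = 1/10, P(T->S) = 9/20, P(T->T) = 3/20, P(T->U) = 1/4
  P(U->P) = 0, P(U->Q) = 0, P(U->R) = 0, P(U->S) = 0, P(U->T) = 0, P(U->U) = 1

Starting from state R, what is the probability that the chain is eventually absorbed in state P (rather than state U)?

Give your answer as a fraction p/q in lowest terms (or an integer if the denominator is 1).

Let a_i = P(absorbed in P | start in state i).
Boundary conditions: a_P = 1, a_U = 0.
For each transient state i, a_i = sum_j P(i->j) * a_j:
  a_Q = 1/2*a_P + 3/20*a_Q + 0*a_R + 1/5*a_S + 1/10*a_T + 1/20*a_U
  a_R = 1/20*a_P + 1/10*a_Q + 1/10*a_R + 3/20*a_S + 7/20*a_T + 1/4*a_U
  a_S = 3/20*a_P + 3/20*a_Q + 2/5*a_R + 1/20*a_S + 1/4*a_T + 0*a_U
  a_T = 0*a_P + 1/20*a_Q + 1/10*a_R + 9/20*a_S + 3/20*a_T + 1/4*a_U

Substituting a_P = 1 and a_U = 0, rearrange to (I - Q) a = r where r[i] = P(i -> P):
  [17/20, 0, -1/5, -1/10] . (a_Q, a_R, a_S, a_T) = 1/2
  [-1/10, 9/10, -3/20, -7/20] . (a_Q, a_R, a_S, a_T) = 1/20
  [-3/20, -2/5, 19/20, -1/4] . (a_Q, a_R, a_S, a_T) = 3/20
  [-1/20, -1/10, -9/20, 17/20] . (a_Q, a_R, a_S, a_T) = 0

Solving yields:
  a_Q = 10819/14298
  a_R = 10633/28596
  a_S = 5063/9532
  a_T = 10565/28596

Starting state is R, so the absorption probability is a_R = 10633/28596.

Answer: 10633/28596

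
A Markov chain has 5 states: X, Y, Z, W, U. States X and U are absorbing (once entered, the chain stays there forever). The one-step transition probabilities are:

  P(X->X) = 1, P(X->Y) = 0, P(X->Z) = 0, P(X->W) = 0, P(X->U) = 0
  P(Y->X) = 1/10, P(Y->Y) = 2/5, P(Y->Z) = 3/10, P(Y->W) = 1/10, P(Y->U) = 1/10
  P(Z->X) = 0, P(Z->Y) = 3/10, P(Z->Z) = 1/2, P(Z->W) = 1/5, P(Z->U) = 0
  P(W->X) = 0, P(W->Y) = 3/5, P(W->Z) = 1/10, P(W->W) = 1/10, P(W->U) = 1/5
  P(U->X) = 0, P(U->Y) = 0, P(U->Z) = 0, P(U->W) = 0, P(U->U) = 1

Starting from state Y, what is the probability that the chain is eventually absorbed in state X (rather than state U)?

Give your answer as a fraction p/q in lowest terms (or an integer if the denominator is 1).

Let a_i = P(absorbed in X | start in state i).
Boundary conditions: a_X = 1, a_U = 0.
For each transient state i, a_i = sum_j P(i->j) * a_j:
  a_Y = 1/10*a_X + 2/5*a_Y + 3/10*a_Z + 1/10*a_W + 1/10*a_U
  a_Z = 0*a_X + 3/10*a_Y + 1/2*a_Z + 1/5*a_W + 0*a_U
  a_W = 0*a_X + 3/5*a_Y + 1/10*a_Z + 1/10*a_W + 1/5*a_U

Substituting a_X = 1 and a_U = 0, rearrange to (I - Q) a = r where r[i] = P(i -> X):
  [3/5, -3/10, -1/10] . (a_Y, a_Z, a_W) = 1/10
  [-3/10, 1/2, -1/5] . (a_Y, a_Z, a_W) = 0
  [-3/5, -1/10, 9/10] . (a_Y, a_Z, a_W) = 0

Solving yields:
  a_Y = 43/108
  a_Z = 13/36
  a_W = 11/36

Starting state is Y, so the absorption probability is a_Y = 43/108.

Answer: 43/108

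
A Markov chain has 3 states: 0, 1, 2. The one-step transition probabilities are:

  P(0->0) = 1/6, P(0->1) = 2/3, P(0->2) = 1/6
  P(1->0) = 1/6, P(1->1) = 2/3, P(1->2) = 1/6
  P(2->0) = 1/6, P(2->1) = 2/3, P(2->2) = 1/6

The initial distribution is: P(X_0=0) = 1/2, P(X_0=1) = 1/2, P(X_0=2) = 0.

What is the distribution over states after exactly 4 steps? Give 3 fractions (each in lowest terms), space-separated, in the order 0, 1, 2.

Propagating the distribution step by step (d_{t+1} = d_t * P):
d_0 = (0=1/2, 1=1/2, 2=0)
  d_1[0] = 1/2*1/6 + 1/2*1/6 + 0*1/6 = 1/6
  d_1[1] = 1/2*2/3 + 1/2*2/3 + 0*2/3 = 2/3
  d_1[2] = 1/2*1/6 + 1/2*1/6 + 0*1/6 = 1/6
d_1 = (0=1/6, 1=2/3, 2=1/6)
  d_2[0] = 1/6*1/6 + 2/3*1/6 + 1/6*1/6 = 1/6
  d_2[1] = 1/6*2/3 + 2/3*2/3 + 1/6*2/3 = 2/3
  d_2[2] = 1/6*1/6 + 2/3*1/6 + 1/6*1/6 = 1/6
d_2 = (0=1/6, 1=2/3, 2=1/6)
  d_3[0] = 1/6*1/6 + 2/3*1/6 + 1/6*1/6 = 1/6
  d_3[1] = 1/6*2/3 + 2/3*2/3 + 1/6*2/3 = 2/3
  d_3[2] = 1/6*1/6 + 2/3*1/6 + 1/6*1/6 = 1/6
d_3 = (0=1/6, 1=2/3, 2=1/6)
  d_4[0] = 1/6*1/6 + 2/3*1/6 + 1/6*1/6 = 1/6
  d_4[1] = 1/6*2/3 + 2/3*2/3 + 1/6*2/3 = 2/3
  d_4[2] = 1/6*1/6 + 2/3*1/6 + 1/6*1/6 = 1/6
d_4 = (0=1/6, 1=2/3, 2=1/6)

Answer: 1/6 2/3 1/6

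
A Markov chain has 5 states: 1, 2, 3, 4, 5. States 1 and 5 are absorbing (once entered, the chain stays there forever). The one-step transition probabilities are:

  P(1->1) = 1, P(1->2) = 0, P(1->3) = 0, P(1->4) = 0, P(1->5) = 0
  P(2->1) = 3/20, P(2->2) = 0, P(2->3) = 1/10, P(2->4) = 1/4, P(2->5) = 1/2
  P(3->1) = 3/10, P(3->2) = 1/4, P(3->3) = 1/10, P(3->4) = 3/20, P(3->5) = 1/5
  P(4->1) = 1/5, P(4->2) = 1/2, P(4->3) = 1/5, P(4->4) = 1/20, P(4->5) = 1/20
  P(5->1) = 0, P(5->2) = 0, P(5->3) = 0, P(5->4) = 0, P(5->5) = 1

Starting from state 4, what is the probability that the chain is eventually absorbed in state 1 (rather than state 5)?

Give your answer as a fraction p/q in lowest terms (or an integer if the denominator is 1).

Let a_i = P(absorbed in 1 | start in state i).
Boundary conditions: a_1 = 1, a_5 = 0.
For each transient state i, a_i = sum_j P(i->j) * a_j:
  a_2 = 3/20*a_1 + 0*a_2 + 1/10*a_3 + 1/4*a_4 + 1/2*a_5
  a_3 = 3/10*a_1 + 1/4*a_2 + 1/10*a_3 + 3/20*a_4 + 1/5*a_5
  a_4 = 1/5*a_1 + 1/2*a_2 + 1/5*a_3 + 1/20*a_4 + 1/20*a_5

Substituting a_1 = 1 and a_5 = 0, rearrange to (I - Q) a = r where r[i] = P(i -> 1):
  [1, -1/10, -1/4] . (a_2, a_3, a_4) = 3/20
  [-1/4, 9/10, -3/20] . (a_2, a_3, a_4) = 3/10
  [-1/2, -1/5, 19/20] . (a_2, a_3, a_4) = 1/5

Solving yields:
  a_2 = 861/2675
  a_3 = 539/1070
  a_4 = 52/107

Starting state is 4, so the absorption probability is a_4 = 52/107.

Answer: 52/107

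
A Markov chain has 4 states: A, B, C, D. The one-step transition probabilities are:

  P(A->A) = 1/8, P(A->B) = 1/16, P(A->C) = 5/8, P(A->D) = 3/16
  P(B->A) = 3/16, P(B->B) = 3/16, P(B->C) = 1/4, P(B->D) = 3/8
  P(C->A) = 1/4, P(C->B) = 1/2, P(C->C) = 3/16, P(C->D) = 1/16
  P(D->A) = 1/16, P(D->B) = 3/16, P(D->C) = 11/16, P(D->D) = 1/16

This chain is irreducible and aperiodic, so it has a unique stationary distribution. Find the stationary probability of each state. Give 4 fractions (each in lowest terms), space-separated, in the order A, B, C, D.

The stationary distribution satisfies pi = pi * P, i.e.:
  pi_A = 1/8*pi_A + 3/16*pi_B + 1/4*pi_C + 1/16*pi_D
  pi_B = 1/16*pi_A + 3/16*pi_B + 1/2*pi_C + 3/16*pi_D
  pi_C = 5/8*pi_A + 1/4*pi_B + 3/16*pi_C + 11/16*pi_D
  pi_D = 3/16*pi_A + 3/8*pi_B + 1/16*pi_C + 1/16*pi_D
with normalization: pi_A + pi_B + pi_C + pi_D = 1.

Using the first 3 balance equations plus normalization, the linear system A*pi = b is:
  [-7/8, 3/16, 1/4, 1/16] . pi = 0
  [1/16, -13/16, 1/2, 3/16] . pi = 0
  [5/8, 1/4, -13/16, 11/16] . pi = 0
  [1, 1, 1, 1] . pi = 1

Solving yields:
  pi_A = 1138/6397
  pi_B = 1795/6397
  pi_C = 2361/6397
  pi_D = 1103/6397

Verification (pi * P):
  1138/6397*1/8 + 1795/6397*3/16 + 2361/6397*1/4 + 1103/6397*1/16 = 1138/6397 = pi_A  (ok)
  1138/6397*1/16 + 1795/6397*3/16 + 2361/6397*1/2 + 1103/6397*3/16 = 1795/6397 = pi_B  (ok)
  1138/6397*5/8 + 1795/6397*1/4 + 2361/6397*3/16 + 1103/6397*11/16 = 2361/6397 = pi_C  (ok)
  1138/6397*3/16 + 1795/6397*3/8 + 2361/6397*1/16 + 1103/6397*1/16 = 1103/6397 = pi_D  (ok)

Answer: 1138/6397 1795/6397 2361/6397 1103/6397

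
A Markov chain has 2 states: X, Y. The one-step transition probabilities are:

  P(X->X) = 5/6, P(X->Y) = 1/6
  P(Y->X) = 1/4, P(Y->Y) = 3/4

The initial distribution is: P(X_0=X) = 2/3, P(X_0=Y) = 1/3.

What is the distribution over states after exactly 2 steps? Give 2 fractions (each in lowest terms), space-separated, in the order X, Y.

Answer: 269/432 163/432

Derivation:
Propagating the distribution step by step (d_{t+1} = d_t * P):
d_0 = (X=2/3, Y=1/3)
  d_1[X] = 2/3*5/6 + 1/3*1/4 = 23/36
  d_1[Y] = 2/3*1/6 + 1/3*3/4 = 13/36
d_1 = (X=23/36, Y=13/36)
  d_2[X] = 23/36*5/6 + 13/36*1/4 = 269/432
  d_2[Y] = 23/36*1/6 + 13/36*3/4 = 163/432
d_2 = (X=269/432, Y=163/432)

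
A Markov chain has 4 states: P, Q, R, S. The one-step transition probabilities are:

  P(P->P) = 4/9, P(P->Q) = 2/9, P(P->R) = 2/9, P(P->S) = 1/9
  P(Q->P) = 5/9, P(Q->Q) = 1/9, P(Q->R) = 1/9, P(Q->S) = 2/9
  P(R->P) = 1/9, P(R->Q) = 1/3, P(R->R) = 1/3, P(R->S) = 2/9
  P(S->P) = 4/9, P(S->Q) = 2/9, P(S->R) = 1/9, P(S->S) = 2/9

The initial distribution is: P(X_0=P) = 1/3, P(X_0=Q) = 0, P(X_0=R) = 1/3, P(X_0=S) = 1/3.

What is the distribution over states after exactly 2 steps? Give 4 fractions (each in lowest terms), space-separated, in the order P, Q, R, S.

Answer: 97/243 53/243 16/81 5/27

Derivation:
Propagating the distribution step by step (d_{t+1} = d_t * P):
d_0 = (P=1/3, Q=0, R=1/3, S=1/3)
  d_1[P] = 1/3*4/9 + 0*5/9 + 1/3*1/9 + 1/3*4/9 = 1/3
  d_1[Q] = 1/3*2/9 + 0*1/9 + 1/3*1/3 + 1/3*2/9 = 7/27
  d_1[R] = 1/3*2/9 + 0*1/9 + 1/3*1/3 + 1/3*1/9 = 2/9
  d_1[S] = 1/3*1/9 + 0*2/9 + 1/3*2/9 + 1/3*2/9 = 5/27
d_1 = (P=1/3, Q=7/27, R=2/9, S=5/27)
  d_2[P] = 1/3*4/9 + 7/27*5/9 + 2/9*1/9 + 5/27*4/9 = 97/243
  d_2[Q] = 1/3*2/9 + 7/27*1/9 + 2/9*1/3 + 5/27*2/9 = 53/243
  d_2[R] = 1/3*2/9 + 7/27*1/9 + 2/9*1/3 + 5/27*1/9 = 16/81
  d_2[S] = 1/3*1/9 + 7/27*2/9 + 2/9*2/9 + 5/27*2/9 = 5/27
d_2 = (P=97/243, Q=53/243, R=16/81, S=5/27)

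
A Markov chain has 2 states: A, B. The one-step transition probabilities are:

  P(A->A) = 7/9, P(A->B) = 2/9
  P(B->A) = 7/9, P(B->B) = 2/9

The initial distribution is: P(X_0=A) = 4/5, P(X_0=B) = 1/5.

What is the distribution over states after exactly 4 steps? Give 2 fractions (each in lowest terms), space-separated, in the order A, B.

Answer: 7/9 2/9

Derivation:
Propagating the distribution step by step (d_{t+1} = d_t * P):
d_0 = (A=4/5, B=1/5)
  d_1[A] = 4/5*7/9 + 1/5*7/9 = 7/9
  d_1[B] = 4/5*2/9 + 1/5*2/9 = 2/9
d_1 = (A=7/9, B=2/9)
  d_2[A] = 7/9*7/9 + 2/9*7/9 = 7/9
  d_2[B] = 7/9*2/9 + 2/9*2/9 = 2/9
d_2 = (A=7/9, B=2/9)
  d_3[A] = 7/9*7/9 + 2/9*7/9 = 7/9
  d_3[B] = 7/9*2/9 + 2/9*2/9 = 2/9
d_3 = (A=7/9, B=2/9)
  d_4[A] = 7/9*7/9 + 2/9*7/9 = 7/9
  d_4[B] = 7/9*2/9 + 2/9*2/9 = 2/9
d_4 = (A=7/9, B=2/9)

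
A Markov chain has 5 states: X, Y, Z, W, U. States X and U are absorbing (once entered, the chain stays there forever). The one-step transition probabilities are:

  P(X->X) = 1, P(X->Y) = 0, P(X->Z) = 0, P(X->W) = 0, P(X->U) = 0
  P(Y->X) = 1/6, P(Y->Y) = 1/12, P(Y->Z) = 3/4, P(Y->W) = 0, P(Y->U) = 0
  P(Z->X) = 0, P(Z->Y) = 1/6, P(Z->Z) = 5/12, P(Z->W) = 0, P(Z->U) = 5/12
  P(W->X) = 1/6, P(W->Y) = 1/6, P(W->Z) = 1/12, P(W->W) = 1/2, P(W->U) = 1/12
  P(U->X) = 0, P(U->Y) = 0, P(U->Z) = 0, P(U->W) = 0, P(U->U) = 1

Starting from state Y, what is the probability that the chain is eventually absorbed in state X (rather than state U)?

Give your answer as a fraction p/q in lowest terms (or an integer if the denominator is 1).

Answer: 14/59

Derivation:
Let a_i = P(absorbed in X | start in state i).
Boundary conditions: a_X = 1, a_U = 0.
For each transient state i, a_i = sum_j P(i->j) * a_j:
  a_Y = 1/6*a_X + 1/12*a_Y + 3/4*a_Z + 0*a_W + 0*a_U
  a_Z = 0*a_X + 1/6*a_Y + 5/12*a_Z + 0*a_W + 5/12*a_U
  a_W = 1/6*a_X + 1/6*a_Y + 1/12*a_Z + 1/2*a_W + 1/12*a_U

Substituting a_X = 1 and a_U = 0, rearrange to (I - Q) a = r where r[i] = P(i -> X):
  [11/12, -3/4, 0] . (a_Y, a_Z, a_W) = 1/6
  [-1/6, 7/12, 0] . (a_Y, a_Z, a_W) = 0
  [-1/6, -1/12, 1/2] . (a_Y, a_Z, a_W) = 1/6

Solving yields:
  a_Y = 14/59
  a_Z = 4/59
  a_W = 25/59

Starting state is Y, so the absorption probability is a_Y = 14/59.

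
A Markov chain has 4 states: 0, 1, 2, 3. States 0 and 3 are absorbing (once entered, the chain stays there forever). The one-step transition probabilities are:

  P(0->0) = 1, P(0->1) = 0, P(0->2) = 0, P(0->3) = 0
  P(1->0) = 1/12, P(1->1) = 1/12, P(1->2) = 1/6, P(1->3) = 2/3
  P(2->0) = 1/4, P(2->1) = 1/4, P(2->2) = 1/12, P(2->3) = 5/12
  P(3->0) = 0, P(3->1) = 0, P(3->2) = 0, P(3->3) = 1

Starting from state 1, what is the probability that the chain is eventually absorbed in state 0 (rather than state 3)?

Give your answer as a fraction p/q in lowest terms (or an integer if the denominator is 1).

Let a_i = P(absorbed in 0 | start in state i).
Boundary conditions: a_0 = 1, a_3 = 0.
For each transient state i, a_i = sum_j P(i->j) * a_j:
  a_1 = 1/12*a_0 + 1/12*a_1 + 1/6*a_2 + 2/3*a_3
  a_2 = 1/4*a_0 + 1/4*a_1 + 1/12*a_2 + 5/12*a_3

Substituting a_0 = 1 and a_3 = 0, rearrange to (I - Q) a = r where r[i] = P(i -> 0):
  [11/12, -1/6] . (a_1, a_2) = 1/12
  [-1/4, 11/12] . (a_1, a_2) = 1/4

Solving yields:
  a_1 = 17/115
  a_2 = 36/115

Starting state is 1, so the absorption probability is a_1 = 17/115.

Answer: 17/115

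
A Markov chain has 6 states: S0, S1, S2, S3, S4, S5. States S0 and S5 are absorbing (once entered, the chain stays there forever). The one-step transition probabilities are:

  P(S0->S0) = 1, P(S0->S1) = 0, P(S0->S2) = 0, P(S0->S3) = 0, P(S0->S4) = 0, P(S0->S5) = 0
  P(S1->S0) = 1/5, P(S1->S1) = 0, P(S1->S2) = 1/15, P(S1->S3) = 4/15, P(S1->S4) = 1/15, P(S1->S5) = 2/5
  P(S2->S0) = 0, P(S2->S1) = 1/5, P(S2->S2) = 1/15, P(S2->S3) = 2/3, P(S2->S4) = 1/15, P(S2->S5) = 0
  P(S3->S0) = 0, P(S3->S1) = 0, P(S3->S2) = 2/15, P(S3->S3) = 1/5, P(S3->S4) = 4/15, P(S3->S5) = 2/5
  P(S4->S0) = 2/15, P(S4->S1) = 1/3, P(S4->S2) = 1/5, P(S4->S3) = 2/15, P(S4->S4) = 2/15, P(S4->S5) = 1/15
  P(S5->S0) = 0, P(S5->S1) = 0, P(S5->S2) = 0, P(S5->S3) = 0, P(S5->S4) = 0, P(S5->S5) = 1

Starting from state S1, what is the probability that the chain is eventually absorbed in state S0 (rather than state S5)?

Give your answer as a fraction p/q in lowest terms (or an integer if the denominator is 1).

Let a_i = P(absorbed in S0 | start in state i).
Boundary conditions: a_S0 = 1, a_S5 = 0.
For each transient state i, a_i = sum_j P(i->j) * a_j:
  a_S1 = 1/5*a_S0 + 0*a_S1 + 1/15*a_S2 + 4/15*a_S3 + 1/15*a_S4 + 2/5*a_S5
  a_S2 = 0*a_S0 + 1/5*a_S1 + 1/15*a_S2 + 2/3*a_S3 + 1/15*a_S4 + 0*a_S5
  a_S3 = 0*a_S0 + 0*a_S1 + 2/15*a_S2 + 1/5*a_S3 + 4/15*a_S4 + 2/5*a_S5
  a_S4 = 2/15*a_S0 + 1/3*a_S1 + 1/5*a_S2 + 2/15*a_S3 + 2/15*a_S4 + 1/15*a_S5

Substituting a_S0 = 1 and a_S5 = 0, rearrange to (I - Q) a = r where r[i] = P(i -> S0):
  [1, -1/15, -4/15, -1/15] . (a_S1, a_S2, a_S3, a_S4) = 1/5
  [-1/5, 14/15, -2/3, -1/15] . (a_S1, a_S2, a_S3, a_S4) = 0
  [0, -2/15, 4/5, -4/15] . (a_S1, a_S2, a_S3, a_S4) = 0
  [-1/3, -1/5, -2/15, 13/15] . (a_S1, a_S2, a_S3, a_S4) = 2/15

Solving yields:
  a_S1 = 97/360
  a_S2 = 8/45
  a_S3 = 49/360
  a_S4 = 23/72

Starting state is S1, so the absorption probability is a_S1 = 97/360.

Answer: 97/360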